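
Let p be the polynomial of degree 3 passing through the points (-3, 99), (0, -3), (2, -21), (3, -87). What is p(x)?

p(x) = -4x^3 + x^2 + 5x - 3

Write p(x) = ax^3 + bx^2 + cx + d. Substituting each data point gives a linear system:
  -27a + 9b - 3c + d = 99
  d = -3
  8a + 4b + 2c + d = -21
  27a + 9b + 3c + d = -87
Solving the system yields a = -4, b = 1, c = 5, d = -3.
So p(x) = -4x^3 + x^2 + 5x - 3.
Check: p(3) = -87. ✓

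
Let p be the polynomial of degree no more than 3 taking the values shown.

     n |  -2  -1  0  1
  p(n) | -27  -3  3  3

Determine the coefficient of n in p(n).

1

Write p(n) = an^3 + bn^2 + cn + d. Substituting each data point gives a linear system:
  -8a + 4b - 2c + d = -27
  -a + b - c + d = -3
  d = 3
  a + b + c + d = 3
Solving the system yields a = 2, b = -3, c = 1, d = 3.
So p(n) = 2n^3 - 3n^2 + n + 3.
The coefficient of n is 1.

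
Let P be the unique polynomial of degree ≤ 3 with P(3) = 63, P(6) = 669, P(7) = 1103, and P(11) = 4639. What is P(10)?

Using the Lagrange interpolation formula with nodes 3, 6, 7, 11:
  L_0(x) = (x - 6)(x - 7)(x - 11) / -96
  L_1(x) = (x - 3)(x - 7)(x - 11) / 15
  L_2(x) = (x - 3)(x - 6)(x - 11) / -16
  L_3(x) = (x - 3)(x - 6)(x - 7) / 160
Then P(x) = 63·L_0(x) + 669·L_1(x) + 1103·L_2(x) + 4639·L_3(x).
Expanding and collecting terms gives P(x) = 4x³ - 6x² + 4x - 3.
Evaluating at x = 10: P(10) = 3437.

3437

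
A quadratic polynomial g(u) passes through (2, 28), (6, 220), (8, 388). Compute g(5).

154

Write g(u) = au^2 + bu + c. Substituting each data point gives a linear system:
  4a + 2b + c = 28
  36a + 6b + c = 220
  64a + 8b + c = 388
Solving the system yields a = 6, b = 0, c = 4.
So g(u) = 6u² + 4.
Then g(5) = 154.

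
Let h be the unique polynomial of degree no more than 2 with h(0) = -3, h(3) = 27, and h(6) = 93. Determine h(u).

Using the Lagrange interpolation formula with nodes 0, 3, 6:
  L_0(u) = (u - 3)(u - 6) / 18
  L_1(u) = u(u - 6) / -9
  L_2(u) = u(u - 3) / 18
Then h(u) = -3·L_0(u) + 27·L_1(u) + 93·L_2(u).
Expanding and collecting terms gives h(u) = 2u^2 + 4u - 3.
Check: h(0) = -3. ✓

h(u) = 2u^2 + 4u - 3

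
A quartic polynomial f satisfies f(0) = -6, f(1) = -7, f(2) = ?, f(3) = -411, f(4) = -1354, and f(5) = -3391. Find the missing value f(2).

On equispaced nodes a degree-4 polynomial has vanishing fifth forward difference, so
  - f(0) + 5·f(1) - 10·f(2) + 10·f(3) - 5·f(4) + f(5) = 0.
Substituting the known values and solving for f(2):
  -10·f(2) = 760
  f(2) = -76.

-76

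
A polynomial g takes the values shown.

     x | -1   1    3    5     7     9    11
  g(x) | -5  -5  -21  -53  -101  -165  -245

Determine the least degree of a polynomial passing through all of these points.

2

Forward differences of the values at x = -1, 1, 3, 5, 7, 9, 11:
  g  : -5  -5  -21  -53  -101  -165  -245
  Δ  : 0  -16  -32  -48  -64  -80
  Δ^2: -16  -16  -16  -16  -16
  Δ^3: 0  0  0  0
  Δ^4: 0  0  0
  Δ^5: 0  0
  Δ^6: 0
The second differences are constant (-16) and nonzero, while all higher differences vanish, so the minimal degree is 2.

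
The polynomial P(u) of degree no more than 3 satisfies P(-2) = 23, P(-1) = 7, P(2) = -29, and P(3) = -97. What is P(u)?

P(u) = -3u^3 - 2u^2 - u + 5

Using the Lagrange interpolation formula with nodes -2, -1, 2, 3:
  L_0(u) = (u + 1)(u - 2)(u - 3) / -20
  L_1(u) = (u + 2)(u - 2)(u - 3) / 12
  L_2(u) = (u + 2)(u + 1)(u - 3) / -12
  L_3(u) = (u + 2)(u + 1)(u - 2) / 20
Then P(u) = 23·L_0(u) + 7·L_1(u) - 29·L_2(u) - 97·L_3(u).
Expanding and collecting terms gives P(u) = -3u^3 - 2u^2 - u + 5.
Check: P(-1) = 7. ✓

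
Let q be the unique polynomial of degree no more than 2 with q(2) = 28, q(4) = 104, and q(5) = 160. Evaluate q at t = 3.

Write q(t) = at^2 + bt + c. Substituting each data point gives a linear system:
  4a + 2b + c = 28
  16a + 4b + c = 104
  25a + 5b + c = 160
Solving the system yields a = 6, b = 2, c = 0.
So q(t) = 6t² + 2t.
Then q(3) = 60.

60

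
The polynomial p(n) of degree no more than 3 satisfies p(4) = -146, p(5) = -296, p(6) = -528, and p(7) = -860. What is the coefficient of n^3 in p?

Write p(n) = an^3 + bn^2 + cn + d. Substituting each data point gives a linear system:
  64a + 16b + 4c + d = -146
  125a + 25b + 5c + d = -296
  216a + 36b + 6c + d = -528
  343a + 49b + 7c + d = -860
Solving the system yields a = -3, b = 4, c = -3, d = -6.
So p(n) = -3n^3 + 4n^2 - 3n - 6.
The leading coefficient is -3.

-3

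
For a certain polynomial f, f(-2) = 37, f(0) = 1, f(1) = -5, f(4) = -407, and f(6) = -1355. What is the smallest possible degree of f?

3

Divided differences on the nodes -2, 0, 1, 4, 6:
  order 0: 37  1  -5  -407  -1355
  order 1: -18  -6  -134  -474
  order 2: 4  -32  -68
  order 3: -6  -6
  order 4: 0
The order-3 divided differences are all -6 (nonzero) and every higher order vanishes, so the data lies on a polynomial of degree exactly 3.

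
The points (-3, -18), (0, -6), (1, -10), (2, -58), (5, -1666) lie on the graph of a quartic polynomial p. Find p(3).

-246

Using the Lagrange interpolation formula with nodes -3, 0, 1, 2, 5:
  L_0(t) = t(t - 1)(t - 2)(t - 5) / 480
  L_1(t) = (t + 3)(t - 1)(t - 2)(t - 5) / -30
  L_2(t) = (t + 3)t(t - 2)(t - 5) / 16
  L_3(t) = (t + 3)t(t - 1)(t - 5) / -30
  L_4(t) = (t + 3)t(t - 1)(t - 2) / 480
Then p(t) = -18·L_0(t) - 6·L_1(t) - 10·L_2(t) - 58·L_3(t) - 1666·L_4(t).
Expanding and collecting terms gives p(t) = -2t⁴ - 4t³ + 4t² - 2t - 6.
Evaluating at t = 3: p(3) = -246.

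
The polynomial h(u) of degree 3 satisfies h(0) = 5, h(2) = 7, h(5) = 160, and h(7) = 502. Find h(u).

h(u) = 2u^3 - 4u^2 + u + 5

Write h(u) = au^3 + bu^2 + cu + d. Substituting each data point gives a linear system:
  d = 5
  8a + 4b + 2c + d = 7
  125a + 25b + 5c + d = 160
  343a + 49b + 7c + d = 502
Solving the system yields a = 2, b = -4, c = 1, d = 5.
So h(u) = 2u^3 - 4u^2 + u + 5.
Check: h(7) = 502. ✓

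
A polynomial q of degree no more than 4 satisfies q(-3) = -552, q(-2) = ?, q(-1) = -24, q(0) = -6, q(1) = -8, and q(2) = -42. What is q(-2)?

On equispaced nodes a degree-4 polynomial has vanishing fifth forward difference, so
  - q(-3) + 5·q(-2) - 10·q(-1) + 10·q(0) - 5·q(1) + q(2) = 0.
Substituting the known values and solving for q(-2):
  5·q(-2) = -730
  q(-2) = -146.

-146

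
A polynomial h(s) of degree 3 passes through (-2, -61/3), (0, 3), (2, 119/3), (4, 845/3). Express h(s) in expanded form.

h(s) = 4s^3 + (5/3)s^2 - s + 3

Using the Lagrange interpolation formula with nodes -2, 0, 2, 4:
  L_0(s) = s(s - 2)(s - 4) / -48
  L_1(s) = (s + 2)(s - 2)(s - 4) / 16
  L_2(s) = (s + 2)s(s - 4) / -16
  L_3(s) = (s + 2)s(s - 2) / 48
Then h(s) = -61/3·L_0(s) + 3·L_1(s) + 119/3·L_2(s) + 845/3·L_3(s).
Expanding and collecting terms gives h(s) = 4s³ + (5/3)s² - s + 3.
Check: h(4) = 845/3. ✓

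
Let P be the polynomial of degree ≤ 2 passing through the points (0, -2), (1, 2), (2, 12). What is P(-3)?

22

Using the Lagrange interpolation formula with nodes 0, 1, 2:
  L_0(x) = (x - 1)(x - 2) / 2
  L_1(x) = x(x - 2) / -1
  L_2(x) = x(x - 1) / 2
Then P(x) = -2·L_0(x) + 2·L_1(x) + 12·L_2(x).
Expanding and collecting terms gives P(x) = 3x^2 + x - 2.
Evaluating at x = -3: P(-3) = 22.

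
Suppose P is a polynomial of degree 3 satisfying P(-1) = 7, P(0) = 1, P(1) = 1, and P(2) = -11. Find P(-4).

Using the Lagrange interpolation formula with nodes -1, 0, 1, 2:
  L_0(s) = s(s - 1)(s - 2) / -6
  L_1(s) = (s + 1)(s - 1)(s - 2) / 2
  L_2(s) = (s + 1)s(s - 2) / -2
  L_3(s) = (s + 1)s(s - 1) / 6
Then P(s) = 7·L_0(s) + 1·L_1(s) + 1·L_2(s) - 11·L_3(s).
Expanding and collecting terms gives P(s) = -3s^3 + 3s^2 + 1.
Evaluating at s = -4: P(-4) = 241.

241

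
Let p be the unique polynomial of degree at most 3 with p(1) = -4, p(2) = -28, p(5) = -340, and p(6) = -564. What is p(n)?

Write p(n) = an^3 + bn^2 + cn + d. Substituting each data point gives a linear system:
  a + b + c + d = -4
  8a + 4b + 2c + d = -28
  125a + 25b + 5c + d = -340
  216a + 36b + 6c + d = -564
Solving the system yields a = -2, b = -4, c = 2, d = 0.
So p(n) = -2n³ - 4n² + 2n.
Check: p(6) = -564. ✓

p(n) = -2n^3 - 4n^2 + 2n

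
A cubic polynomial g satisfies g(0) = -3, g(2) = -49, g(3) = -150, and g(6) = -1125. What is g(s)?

g(s) = -5s^3 - s^2 - s - 3

Write g(s) = as^3 + bs^2 + cs + d. Substituting each data point gives a linear system:
  d = -3
  8a + 4b + 2c + d = -49
  27a + 9b + 3c + d = -150
  216a + 36b + 6c + d = -1125
Solving the system yields a = -5, b = -1, c = -1, d = -3.
So g(s) = -5s³ - s² - s - 3.
Check: g(6) = -1125. ✓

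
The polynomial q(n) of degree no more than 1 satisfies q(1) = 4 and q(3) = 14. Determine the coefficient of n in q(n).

Write q(n) = an + b. Substituting each data point gives a linear system:
  a + b = 4
  3a + b = 14
Solving the system yields a = 5, b = -1.
So q(n) = 5n - 1.
The leading coefficient is 5.

5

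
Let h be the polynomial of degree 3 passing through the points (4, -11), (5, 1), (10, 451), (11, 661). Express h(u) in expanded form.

h(u) = u^3 - 6u^2 + 5u + 1

Write h(u) = au^3 + bu^2 + cu + d. Substituting each data point gives a linear system:
  64a + 16b + 4c + d = -11
  125a + 25b + 5c + d = 1
  1000a + 100b + 10c + d = 451
  1331a + 121b + 11c + d = 661
Solving the system yields a = 1, b = -6, c = 5, d = 1.
So h(u) = u³ - 6u² + 5u + 1.
Check: h(5) = 1. ✓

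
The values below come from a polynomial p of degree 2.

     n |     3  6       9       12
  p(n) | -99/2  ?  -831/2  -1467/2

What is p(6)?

On equispaced nodes a degree-2 polynomial has vanishing third forward difference, so
  - p(3) + 3·p(6) - 3·p(9) + p(12) = 0.
Substituting the known values and solving for p(6):
  3·p(6) = -1125/2
  p(6) = -375/2.

-375/2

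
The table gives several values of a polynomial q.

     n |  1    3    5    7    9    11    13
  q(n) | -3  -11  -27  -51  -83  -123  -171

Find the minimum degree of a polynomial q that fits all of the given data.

2

Forward differences of the values at n = 1, 3, 5, 7, 9, 11, 13:
  q  : -3  -11  -27  -51  -83  -123  -171
  Δ  : -8  -16  -24  -32  -40  -48
  Δ^2: -8  -8  -8  -8  -8
  Δ^3: 0  0  0  0
  Δ^4: 0  0  0
  Δ^5: 0  0
  Δ^6: 0
The second differences are constant (-8) and nonzero, while all higher differences vanish, so the minimal degree is 2.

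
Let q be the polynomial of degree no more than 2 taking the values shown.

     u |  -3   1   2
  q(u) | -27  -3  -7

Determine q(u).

Using the Lagrange interpolation formula with nodes -3, 1, 2:
  L_0(u) = (u - 1)(u - 2) / 20
  L_1(u) = (u + 3)(u - 2) / -4
  L_2(u) = (u + 3)(u - 1) / 5
Then q(u) = -27·L_0(u) - 3·L_1(u) - 7·L_2(u).
Expanding and collecting terms gives q(u) = -2u^2 + 2u - 3.
Check: q(2) = -7. ✓

q(u) = -2u^2 + 2u - 3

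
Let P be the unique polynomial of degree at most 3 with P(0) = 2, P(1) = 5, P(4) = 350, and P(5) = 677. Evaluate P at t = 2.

Using the Lagrange interpolation formula with nodes 0, 1, 4, 5:
  L_0(t) = (t - 1)(t - 4)(t - 5) / -20
  L_1(t) = t(t - 4)(t - 5) / 12
  L_2(t) = t(t - 1)(t - 5) / -12
  L_3(t) = t(t - 1)(t - 4) / 20
Then P(t) = 2·L_0(t) + 5·L_1(t) + 350·L_2(t) + 677·L_3(t).
Expanding and collecting terms gives P(t) = 5t^3 + 3t^2 - 5t + 2.
Evaluating at t = 2: P(2) = 44.

44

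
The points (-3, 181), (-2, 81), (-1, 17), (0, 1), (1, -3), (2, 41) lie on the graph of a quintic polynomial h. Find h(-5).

Write h(u) = au^5 + bu^4 + cu^3 + du^2 + eu + k. Substituting each data point gives a linear system:
  -243a + 81b - 27c + 9d - 3e + k = 181
  -32a + 16b - 8c + 4d - 2e + k = 81
  -a + b - c + d - e + k = 17
  k = 1
  a + b + c + d + e + k = -3
  32a + 16b + 8c + 4d + 2e + k = 41
Solving the system yields a = 1, b = 3, c = -5, d = 3, e = -6, k = 1.
So h(u) = u^5 + 3u^4 - 5u^3 + 3u^2 - 6u + 1.
Then h(-5) = -519.

-519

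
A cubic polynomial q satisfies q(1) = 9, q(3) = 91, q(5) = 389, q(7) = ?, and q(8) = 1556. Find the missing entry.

The 4 known points determine the degree-3 polynomial uniquely.
Write q(t) = at^3 + bt^2 + ct + d. Substituting each data point gives a linear system:
  a + b + c + d = 9
  27a + 9b + 3c + d = 91
  125a + 25b + 5c + d = 389
  512a + 64b + 8c + d = 1556
Solving the system yields a = 3, b = 0, c = 2, d = 4.
So q(t) = 3t^3 + 2t + 4.
Then q(7) = 1047.

1047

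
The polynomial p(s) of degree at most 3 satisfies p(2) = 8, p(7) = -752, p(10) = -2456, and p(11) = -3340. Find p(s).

Write p(s) = as^3 + bs^2 + cs + d. Substituting each data point gives a linear system:
  8a + 4b + 2c + d = 8
  343a + 49b + 7c + d = -752
  1000a + 100b + 10c + d = -2456
  1331a + 121b + 11c + d = -3340
Solving the system yields a = -3, b = 5, c = 4, d = 4.
So p(s) = -3s³ + 5s² + 4s + 4.
Check: p(2) = 8. ✓

p(s) = -3s^3 + 5s^2 + 4s + 4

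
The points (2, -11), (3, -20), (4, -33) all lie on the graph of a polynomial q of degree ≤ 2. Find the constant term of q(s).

-5

Write q(s) = as^2 + bs + c. Substituting each data point gives a linear system:
  4a + 2b + c = -11
  9a + 3b + c = -20
  16a + 4b + c = -33
Solving the system yields a = -2, b = 1, c = -5.
So q(s) = -2s² + s - 5.
The constant term is -5.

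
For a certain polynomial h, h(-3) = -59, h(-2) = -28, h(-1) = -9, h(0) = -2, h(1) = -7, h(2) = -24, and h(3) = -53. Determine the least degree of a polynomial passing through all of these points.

2

Forward differences of the values at s = -3, -2, -1, 0, 1, 2, 3:
  h  : -59  -28  -9  -2  -7  -24  -53
  Δ  : 31  19  7  -5  -17  -29
  Δ^2: -12  -12  -12  -12  -12
  Δ^3: 0  0  0  0
  Δ^4: 0  0  0
  Δ^5: 0  0
  Δ^6: 0
The second differences are constant (-12) and nonzero, while all higher differences vanish, so the minimal degree is 2.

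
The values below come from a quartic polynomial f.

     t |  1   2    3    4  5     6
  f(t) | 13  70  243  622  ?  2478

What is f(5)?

1321

The 5 known points determine the degree-4 polynomial uniquely.
Write f(t) = at^4 + bt^3 + ct^2 + dt + e. Substituting each data point gives a linear system:
  a + b + c + d + e = 13
  16a + 8b + 4c + 2d + e = 70
  81a + 27b + 9c + 3d + e = 243
  256a + 64b + 16c + 4d + e = 622
  1296a + 216b + 36c + 6d + e = 2478
Solving the system yields a = 1, b = 5, c = 3, d = -2, e = 6.
So f(t) = t^4 + 5t^3 + 3t^2 - 2t + 6.
Then f(5) = 1321.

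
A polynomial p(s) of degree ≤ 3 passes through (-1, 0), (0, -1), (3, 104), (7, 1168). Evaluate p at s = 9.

Using the Lagrange interpolation formula with nodes -1, 0, 3, 7:
  L_0(s) = s(s - 3)(s - 7) / -32
  L_1(s) = (s + 1)(s - 3)(s - 7) / 21
  L_2(s) = (s + 1)s(s - 7) / -48
  L_3(s) = (s + 1)s(s - 3) / 224
Then p(s) = 0·L_0(s) - 1·L_1(s) + 104·L_2(s) + 1168·L_3(s).
Expanding and collecting terms gives p(s) = 3s^3 + 3s^2 - s - 1.
Evaluating at s = 9: p(9) = 2420.

2420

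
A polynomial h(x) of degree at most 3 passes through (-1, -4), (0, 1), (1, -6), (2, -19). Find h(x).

Using the Lagrange interpolation formula with nodes -1, 0, 1, 2:
  L_0(x) = x(x - 1)(x - 2) / -6
  L_1(x) = (x + 1)(x - 1)(x - 2) / 2
  L_2(x) = (x + 1)x(x - 2) / -2
  L_3(x) = (x + 1)x(x - 1) / 6
Then h(x) = -4·L_0(x) + 1·L_1(x) - 6·L_2(x) - 19·L_3(x).
Expanding and collecting terms gives h(x) = x^3 - 6x^2 - 2x + 1.
Check: h(1) = -6. ✓

h(x) = x^3 - 6x^2 - 2x + 1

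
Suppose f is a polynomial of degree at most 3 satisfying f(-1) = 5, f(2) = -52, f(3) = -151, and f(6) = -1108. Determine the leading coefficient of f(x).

-5

Write f(x) = ax^3 + bx^2 + cx + d. Substituting each data point gives a linear system:
  -a + b - c + d = 5
  8a + 4b + 2c + d = -52
  27a + 9b + 3c + d = -151
  216a + 36b + 6c + d = -1108
Solving the system yields a = -5, b = 0, c = -4, d = -4.
So f(x) = -5x^3 - 4x - 4.
The leading coefficient is -5.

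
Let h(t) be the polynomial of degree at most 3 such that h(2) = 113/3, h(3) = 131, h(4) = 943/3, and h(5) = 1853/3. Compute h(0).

1

Write h(t) = at^3 + bt^2 + ct + d. Substituting each data point gives a linear system:
  8a + 4b + 2c + d = 113/3
  27a + 9b + 3c + d = 131
  64a + 16b + 4c + d = 943/3
  125a + 25b + 5c + d = 1853/3
Solving the system yields a = 5, b = 0, c = -5/3, d = 1.
So h(t) = 5t^3 - (5/3)t + 1.
Then h(0) = 1.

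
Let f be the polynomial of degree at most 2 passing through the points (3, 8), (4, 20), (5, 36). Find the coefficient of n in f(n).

-2

Write f(n) = an^2 + bn + c. Substituting each data point gives a linear system:
  9a + 3b + c = 8
  16a + 4b + c = 20
  25a + 5b + c = 36
Solving the system yields a = 2, b = -2, c = -4.
So f(n) = 2n^2 - 2n - 4.
The coefficient of n is -2.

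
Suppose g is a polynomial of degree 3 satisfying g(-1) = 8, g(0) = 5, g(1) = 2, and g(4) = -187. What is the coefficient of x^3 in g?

-3

Write g(x) = ax^3 + bx^2 + cx + d. Substituting each data point gives a linear system:
  -a + b - c + d = 8
  d = 5
  a + b + c + d = 2
  64a + 16b + 4c + d = -187
Solving the system yields a = -3, b = 0, c = 0, d = 5.
So g(x) = -3x^3 + 5.
The leading coefficient is -3.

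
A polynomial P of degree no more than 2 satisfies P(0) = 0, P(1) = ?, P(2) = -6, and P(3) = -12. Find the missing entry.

-2

On equispaced nodes a degree-2 polynomial has vanishing third forward difference, so
  - P(0) + 3·P(1) - 3·P(2) + P(3) = 0.
Substituting the known values and solving for P(1):
  3·P(1) = -6
  P(1) = -2.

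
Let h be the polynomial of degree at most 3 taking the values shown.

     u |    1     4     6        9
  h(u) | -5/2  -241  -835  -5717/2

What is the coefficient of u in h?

2

Write h(u) = au^3 + bu^2 + cu + d. Substituting each data point gives a linear system:
  a + b + c + d = -5/2
  64a + 16b + 4c + d = -241
  216a + 36b + 6c + d = -835
  729a + 81b + 9c + d = -5717/2
Solving the system yields a = -4, b = 1/2, c = 2, d = -1.
So h(u) = -4u^3 + (1/2)u^2 + 2u - 1.
The coefficient of u is 2.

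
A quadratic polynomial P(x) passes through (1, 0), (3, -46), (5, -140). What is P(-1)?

Using the Lagrange interpolation formula with nodes 1, 3, 5:
  L_0(x) = (x - 3)(x - 5) / 8
  L_1(x) = (x - 1)(x - 5) / -4
  L_2(x) = (x - 1)(x - 3) / 8
Then P(x) = 0·L_0(x) - 46·L_1(x) - 140·L_2(x).
Expanding and collecting terms gives P(x) = -6x² + x + 5.
Evaluating at x = -1: P(-1) = -2.

-2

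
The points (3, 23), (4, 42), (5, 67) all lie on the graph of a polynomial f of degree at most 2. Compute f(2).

Using the Lagrange interpolation formula with nodes 3, 4, 5:
  L_0(n) = (n - 4)(n - 5) / 2
  L_1(n) = (n - 3)(n - 5) / -1
  L_2(n) = (n - 3)(n - 4) / 2
Then f(n) = 23·L_0(n) + 42·L_1(n) + 67·L_2(n).
Expanding and collecting terms gives f(n) = 3n² - 2n + 2.
Evaluating at n = 2: f(2) = 10.

10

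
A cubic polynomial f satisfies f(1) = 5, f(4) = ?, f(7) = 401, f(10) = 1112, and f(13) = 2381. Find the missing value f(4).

The 4 known points determine the degree-3 polynomial uniquely.
Write f(x) = ax^3 + bx^2 + cx + d. Substituting each data point gives a linear system:
  a + b + c + d = 5
  343a + 49b + 7c + d = 401
  1000a + 100b + 10c + d = 1112
  2197a + 169b + 13c + d = 2381
Solving the system yields a = 1, b = 1, c = 1, d = 2.
So f(x) = x^3 + x^2 + x + 2.
Then f(4) = 86.

86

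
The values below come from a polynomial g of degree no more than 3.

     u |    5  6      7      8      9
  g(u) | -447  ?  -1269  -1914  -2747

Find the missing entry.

-788

The 4 known points determine the degree-3 polynomial uniquely.
Write g(u) = au^3 + bu^2 + cu + d. Substituting each data point gives a linear system:
  125a + 25b + 5c + d = -447
  343a + 49b + 7c + d = -1269
  512a + 64b + 8c + d = -1914
  729a + 81b + 9c + d = -2747
Solving the system yields a = -4, b = 2, c = 1, d = -2.
So g(u) = -4u^3 + 2u^2 + u - 2.
Then g(6) = -788.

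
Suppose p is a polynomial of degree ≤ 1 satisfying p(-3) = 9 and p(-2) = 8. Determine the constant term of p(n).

6

Write p(n) = an + b. Substituting each data point gives a linear system:
  -3a + b = 9
  -2a + b = 8
Solving the system yields a = -1, b = 6.
So p(n) = -n + 6.
The constant term is 6.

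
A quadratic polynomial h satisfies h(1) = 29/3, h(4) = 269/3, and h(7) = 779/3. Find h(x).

h(x) = 5x^2 + (5/3)x + 3

Write h(x) = ax^2 + bx + c. Substituting each data point gives a linear system:
  a + b + c = 29/3
  16a + 4b + c = 269/3
  49a + 7b + c = 779/3
Solving the system yields a = 5, b = 5/3, c = 3.
So h(x) = 5x^2 + (5/3)x + 3.
Check: h(1) = 29/3. ✓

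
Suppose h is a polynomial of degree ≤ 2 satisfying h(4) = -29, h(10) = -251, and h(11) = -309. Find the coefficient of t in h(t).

5

Write h(t) = at^2 + bt + c. Substituting each data point gives a linear system:
  16a + 4b + c = -29
  100a + 10b + c = -251
  121a + 11b + c = -309
Solving the system yields a = -3, b = 5, c = -1.
So h(t) = -3t^2 + 5t - 1.
The coefficient of t is 5.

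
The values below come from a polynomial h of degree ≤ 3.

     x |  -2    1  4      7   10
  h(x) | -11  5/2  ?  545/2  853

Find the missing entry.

43

The 4 known points determine the degree-3 polynomial uniquely.
Write h(x) = ax^3 + bx^2 + cx + d. Substituting each data point gives a linear system:
  -8a + 4b - 2c + d = -11
  a + b + c + d = 5/2
  343a + 49b + 7c + d = 545/2
  1000a + 100b + 10c + d = 853
Solving the system yields a = 1, b = -3/2, c = 0, d = 3.
So h(x) = x^3 - (3/2)x^2 + 3.
Then h(4) = 43.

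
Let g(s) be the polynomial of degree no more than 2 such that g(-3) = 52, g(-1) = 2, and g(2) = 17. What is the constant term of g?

-5

Write g(s) = as^2 + bs + c. Substituting each data point gives a linear system:
  9a - 3b + c = 52
  a - b + c = 2
  4a + 2b + c = 17
Solving the system yields a = 6, b = -1, c = -5.
So g(s) = 6s^2 - s - 5.
The constant term is -5.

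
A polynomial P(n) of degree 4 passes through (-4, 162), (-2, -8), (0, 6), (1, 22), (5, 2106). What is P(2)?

108

Using the Lagrange interpolation formula with nodes -4, -2, 0, 1, 5:
  L_0(n) = (n + 2)n(n - 1)(n - 5) / 360
  L_1(n) = (n + 4)n(n - 1)(n - 5) / -84
  L_2(n) = (n + 4)(n + 2)(n - 1)(n - 5) / 40
  L_3(n) = (n + 4)(n + 2)n(n - 5) / -60
  L_4(n) = (n + 4)(n + 2)n(n - 1) / 1260
Then P(n) = 162·L_0(n) - 8·L_1(n) + 6·L_2(n) + 22·L_3(n) + 2106·L_4(n).
Expanding and collecting terms gives P(n) = 2n^4 + 6n^3 + 3n^2 + 5n + 6.
Evaluating at n = 2: P(2) = 108.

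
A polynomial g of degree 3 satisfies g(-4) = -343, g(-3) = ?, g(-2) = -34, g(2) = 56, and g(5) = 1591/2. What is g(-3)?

The 4 known points determine the degree-3 polynomial uniquely.
Write g(n) = an^3 + bn^2 + cn + d. Substituting each data point gives a linear system:
  -64a + 16b - 4c + d = -343
  -8a + 4b - 2c + d = -34
  8a + 4b + 2c + d = 56
  125a + 25b + 5c + d = 1591/2
Solving the system yields a = 6, b = 2, c = -3/2, d = 3.
So g(n) = 6n^3 + 2n^2 - (3/2)n + 3.
Then g(-3) = -273/2.

-273/2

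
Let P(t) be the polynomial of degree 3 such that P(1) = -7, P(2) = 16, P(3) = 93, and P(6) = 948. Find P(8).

2338

Write P(t) = at^3 + bt^2 + ct + d. Substituting each data point gives a linear system:
  a + b + c + d = -7
  8a + 4b + 2c + d = 16
  27a + 9b + 3c + d = 93
  216a + 36b + 6c + d = 948
Solving the system yields a = 5, b = -3, c = -3, d = -6.
So P(t) = 5t^3 - 3t^2 - 3t - 6.
Then P(8) = 2338.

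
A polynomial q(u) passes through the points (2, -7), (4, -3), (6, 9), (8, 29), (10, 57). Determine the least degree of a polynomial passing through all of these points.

2

Forward differences of the values at u = 2, 4, 6, 8, 10:
  q  : -7  -3  9  29  57
  Δ  : 4  12  20  28
  Δ^2: 8  8  8
  Δ^3: 0  0
  Δ^4: 0
The second differences are constant (8) and nonzero, while all higher differences vanish, so the minimal degree is 2.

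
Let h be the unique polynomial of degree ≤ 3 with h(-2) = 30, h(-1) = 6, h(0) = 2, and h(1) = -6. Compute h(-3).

Forward differences of the values at s = -2, -1, 0, 1:
  h  : 30  6  2  -6
  Δ  : -24  -4  -8
  Δ^2: 20  -4
  Δ^3: -24
The third differences are constant, confirming degree 3.
Interpolating (Newton forward form) and evaluating at s = -3 gives h(-3) = 98.

98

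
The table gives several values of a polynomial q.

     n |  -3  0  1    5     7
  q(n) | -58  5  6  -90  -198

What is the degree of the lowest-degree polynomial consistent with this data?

Divided differences on the nodes -3, 0, 1, 5, 7:
  order 0: -58  5  6  -90  -198
  order 1: 21  1  -24  -54
  order 2: -5  -5  -5
  order 3: 0  0
  order 4: 0
The order-2 divided differences are all -5 (nonzero) and every higher order vanishes, so the data lies on a polynomial of degree exactly 2.

2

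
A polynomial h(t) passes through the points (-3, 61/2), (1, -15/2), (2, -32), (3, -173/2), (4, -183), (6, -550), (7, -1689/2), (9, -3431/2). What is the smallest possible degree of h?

3

Divided differences on the nodes -3, 1, 2, 3, 4, 6, 7, 9:
  order 0: 61/2  -15/2  -32  -173/2  -183  -550  -1689/2  -3431/2
  order 1: -19/2  -49/2  -109/2  -193/2  -367/2  -589/2  -871/2
  order 2: -3  -15  -21  -29  -37  -47
  order 3: -2  -2  -2  -2  -2
  order 4: 0  0  0  0
  order 5: 0  0  0
  order 6: 0  0
  order 7: 0
The order-3 divided differences are all -2 (nonzero) and every higher order vanishes, so the data lies on a polynomial of degree exactly 3.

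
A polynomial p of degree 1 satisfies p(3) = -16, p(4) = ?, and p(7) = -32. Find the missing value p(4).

-20

The 2 known points determine the degree-1 polynomial uniquely.
Write p(t) = at + b. Substituting each data point gives a linear system:
  3a + b = -16
  7a + b = -32
Solving the system yields a = -4, b = -4.
So p(t) = -4t - 4.
Then p(4) = -20.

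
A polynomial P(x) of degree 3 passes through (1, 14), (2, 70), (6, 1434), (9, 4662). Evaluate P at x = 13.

Write P(x) = ax^3 + bx^2 + cx + d. Substituting each data point gives a linear system:
  a + b + c + d = 14
  8a + 4b + 2c + d = 70
  216a + 36b + 6c + d = 1434
  729a + 81b + 9c + d = 4662
Solving the system yields a = 6, b = 3, c = 5, d = 0.
So P(x) = 6x³ + 3x² + 5x.
Then P(13) = 13754.

13754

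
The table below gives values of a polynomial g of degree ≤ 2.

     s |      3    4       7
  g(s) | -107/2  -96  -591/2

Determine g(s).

g(s) = -6s^2 - (1/2)s + 2

Write g(s) = as^2 + bs + c. Substituting each data point gives a linear system:
  9a + 3b + c = -107/2
  16a + 4b + c = -96
  49a + 7b + c = -591/2
Solving the system yields a = -6, b = -1/2, c = 2.
So g(s) = -6s^2 - (1/2)s + 2.
Check: g(7) = -591/2. ✓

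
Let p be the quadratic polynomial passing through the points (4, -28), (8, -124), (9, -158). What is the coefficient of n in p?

Write p(n) = an^2 + bn + c. Substituting each data point gives a linear system:
  16a + 4b + c = -28
  64a + 8b + c = -124
  81a + 9b + c = -158
Solving the system yields a = -2, b = 0, c = 4.
So p(n) = -2n² + 4.
The coefficient of n is 0.

0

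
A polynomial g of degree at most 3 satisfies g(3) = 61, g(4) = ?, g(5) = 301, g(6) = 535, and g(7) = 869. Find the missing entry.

149

The 4 known points determine the degree-3 polynomial uniquely.
Write g(n) = an^3 + bn^2 + cn + d. Substituting each data point gives a linear system:
  27a + 9b + 3c + d = 61
  125a + 25b + 5c + d = 301
  216a + 36b + 6c + d = 535
  343a + 49b + 7c + d = 869
Solving the system yields a = 3, b = -4, c = 5, d = 1.
So g(n) = 3n^3 - 4n^2 + 5n + 1.
Then g(4) = 149.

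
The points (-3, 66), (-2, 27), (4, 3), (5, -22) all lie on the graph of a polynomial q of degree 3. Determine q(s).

q(s) = -s^3 + 4s^2 + 3

Write q(s) = as^3 + bs^2 + cs + d. Substituting each data point gives a linear system:
  -27a + 9b - 3c + d = 66
  -8a + 4b - 2c + d = 27
  64a + 16b + 4c + d = 3
  125a + 25b + 5c + d = -22
Solving the system yields a = -1, b = 4, c = 0, d = 3.
So q(s) = -s^3 + 4s^2 + 3.
Check: q(4) = 3. ✓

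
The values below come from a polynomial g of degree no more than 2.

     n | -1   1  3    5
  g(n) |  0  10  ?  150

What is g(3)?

60

The 3 known points determine the degree-2 polynomial uniquely.
Write g(n) = an^2 + bn + c. Substituting each data point gives a linear system:
  a - b + c = 0
  a + b + c = 10
  25a + 5b + c = 150
Solving the system yields a = 5, b = 5, c = 0.
So g(n) = 5n^2 + 5n.
Then g(3) = 60.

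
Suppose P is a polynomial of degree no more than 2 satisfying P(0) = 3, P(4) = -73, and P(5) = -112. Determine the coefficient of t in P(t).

Write P(t) = at^2 + bt + c. Substituting each data point gives a linear system:
  c = 3
  16a + 4b + c = -73
  25a + 5b + c = -112
Solving the system yields a = -4, b = -3, c = 3.
So P(t) = -4t^2 - 3t + 3.
The coefficient of t is -3.

-3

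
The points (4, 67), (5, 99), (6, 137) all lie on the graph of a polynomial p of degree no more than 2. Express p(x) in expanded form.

Using the Lagrange interpolation formula with nodes 4, 5, 6:
  L_0(x) = (x - 5)(x - 6) / 2
  L_1(x) = (x - 4)(x - 6) / -1
  L_2(x) = (x - 4)(x - 5) / 2
Then p(x) = 67·L_0(x) + 99·L_1(x) + 137·L_2(x).
Expanding and collecting terms gives p(x) = 3x^2 + 5x - 1.
Check: p(6) = 137. ✓

p(x) = 3x^2 + 5x - 1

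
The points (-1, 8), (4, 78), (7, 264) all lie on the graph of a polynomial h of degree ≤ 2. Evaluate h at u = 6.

190

Write h(u) = au^2 + bu + c. Substituting each data point gives a linear system:
  a - b + c = 8
  16a + 4b + c = 78
  49a + 7b + c = 264
Solving the system yields a = 6, b = -4, c = -2.
So h(u) = 6u^2 - 4u - 2.
Then h(6) = 190.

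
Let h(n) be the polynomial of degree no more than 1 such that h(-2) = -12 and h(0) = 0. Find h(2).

12

Using the Lagrange interpolation formula with nodes -2, 0:
  L_0(n) = n / -2
  L_1(n) = (n + 2) / 2
Then h(n) = -12·L_0(n) + 0·L_1(n).
Expanding and collecting terms gives h(n) = 6n.
Evaluating at n = 2: h(2) = 12.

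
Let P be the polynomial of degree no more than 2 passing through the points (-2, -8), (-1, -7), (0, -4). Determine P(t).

Using the Lagrange interpolation formula with nodes -2, -1, 0:
  L_0(t) = (t + 1)t / 2
  L_1(t) = (t + 2)t / -1
  L_2(t) = (t + 2)(t + 1) / 2
Then P(t) = -8·L_0(t) - 7·L_1(t) - 4·L_2(t).
Expanding and collecting terms gives P(t) = t^2 + 4t - 4.
Check: P(0) = -4. ✓

P(t) = t^2 + 4t - 4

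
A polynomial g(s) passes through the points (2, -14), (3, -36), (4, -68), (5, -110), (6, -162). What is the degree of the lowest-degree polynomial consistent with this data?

Forward differences of the values at s = 2, 3, 4, 5, 6:
  g  : -14  -36  -68  -110  -162
  Δ  : -22  -32  -42  -52
  Δ^2: -10  -10  -10
  Δ^3: 0  0
  Δ^4: 0
The second differences are constant (-10) and nonzero, while all higher differences vanish, so the minimal degree is 2.

2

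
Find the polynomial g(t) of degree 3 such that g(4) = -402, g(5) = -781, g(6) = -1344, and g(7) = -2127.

Write g(t) = at^3 + bt^2 + ct + d. Substituting each data point gives a linear system:
  64a + 16b + 4c + d = -402
  125a + 25b + 5c + d = -781
  216a + 36b + 6c + d = -1344
  343a + 49b + 7c + d = -2127
Solving the system yields a = -6, b = -2, c = 5, d = -6.
So g(t) = -6t^3 - 2t^2 + 5t - 6.
Check: g(6) = -1344. ✓

g(t) = -6t^3 - 2t^2 + 5t - 6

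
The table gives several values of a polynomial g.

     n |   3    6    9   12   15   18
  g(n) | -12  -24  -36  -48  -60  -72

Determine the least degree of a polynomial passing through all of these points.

Forward differences of the values at n = 3, 6, 9, 12, 15, 18:
  g  : -12  -24  -36  -48  -60  -72
  Δ  : -12  -12  -12  -12  -12
  Δ^2: 0  0  0  0
  Δ^3: 0  0  0
  Δ^4: 0  0
  Δ^5: 0
The first differences are constant (-12) and nonzero, while all higher differences vanish, so the minimal degree is 1.

1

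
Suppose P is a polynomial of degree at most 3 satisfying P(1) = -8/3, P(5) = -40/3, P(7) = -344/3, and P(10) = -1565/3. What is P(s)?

P(s) = -s^3 + 5s^2 - (5/3)s - 5

Using the Lagrange interpolation formula with nodes 1, 5, 7, 10:
  L_0(s) = (s - 5)(s - 7)(s - 10) / -216
  L_1(s) = (s - 1)(s - 7)(s - 10) / 40
  L_2(s) = (s - 1)(s - 5)(s - 10) / -36
  L_3(s) = (s - 1)(s - 5)(s - 7) / 135
Then P(s) = -8/3·L_0(s) - 40/3·L_1(s) - 344/3·L_2(s) - 1565/3·L_3(s).
Expanding and collecting terms gives P(s) = -s^3 + 5s^2 - (5/3)s - 5.
Check: P(7) = -344/3. ✓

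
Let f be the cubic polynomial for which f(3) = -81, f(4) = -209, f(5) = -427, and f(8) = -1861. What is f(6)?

Using the Lagrange interpolation formula with nodes 3, 4, 5, 8:
  L_0(x) = (x - 4)(x - 5)(x - 8) / -10
  L_1(x) = (x - 3)(x - 5)(x - 8) / 4
  L_2(x) = (x - 3)(x - 4)(x - 8) / -6
  L_3(x) = (x - 3)(x - 4)(x - 5) / 60
Then f(x) = -81·L_0(x) - 209·L_1(x) - 427·L_2(x) - 1861·L_3(x).
Expanding and collecting terms gives f(x) = -4x^3 + 3x^2 - x + 3.
Evaluating at x = 6: f(6) = -759.

-759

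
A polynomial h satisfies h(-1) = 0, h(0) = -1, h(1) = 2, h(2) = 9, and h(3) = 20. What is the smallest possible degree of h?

2

Forward differences of the values at n = -1, 0, 1, 2, 3:
  h  : 0  -1  2  9  20
  Δ  : -1  3  7  11
  Δ^2: 4  4  4
  Δ^3: 0  0
  Δ^4: 0
The second differences are constant (4) and nonzero, while all higher differences vanish, so the minimal degree is 2.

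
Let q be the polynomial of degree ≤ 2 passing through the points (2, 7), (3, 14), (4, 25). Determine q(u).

Using the Lagrange interpolation formula with nodes 2, 3, 4:
  L_0(u) = (u - 3)(u - 4) / 2
  L_1(u) = (u - 2)(u - 4) / -1
  L_2(u) = (u - 2)(u - 3) / 2
Then q(u) = 7·L_0(u) + 14·L_1(u) + 25·L_2(u).
Expanding and collecting terms gives q(u) = 2u^2 - 3u + 5.
Check: q(2) = 7. ✓

q(u) = 2u^2 - 3u + 5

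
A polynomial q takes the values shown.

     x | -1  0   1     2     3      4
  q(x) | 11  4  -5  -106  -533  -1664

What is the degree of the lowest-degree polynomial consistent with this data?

Forward differences of the values at x = -1, 0, 1, 2, 3, 4:
  q  : 11  4  -5  -106  -533  -1664
  Δ  : -7  -9  -101  -427  -1131
  Δ^2: -2  -92  -326  -704
  Δ^3: -90  -234  -378
  Δ^4: -144  -144
  Δ^5: 0
The fourth differences are constant (-144) and nonzero, while all higher differences vanish, so the minimal degree is 4.

4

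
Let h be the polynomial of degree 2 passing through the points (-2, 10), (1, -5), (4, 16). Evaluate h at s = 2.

-2

Using the Lagrange interpolation formula with nodes -2, 1, 4:
  L_0(s) = (s - 1)(s - 4) / 18
  L_1(s) = (s + 2)(s - 4) / -9
  L_2(s) = (s + 2)(s - 1) / 18
Then h(s) = 10·L_0(s) - 5·L_1(s) + 16·L_2(s).
Expanding and collecting terms gives h(s) = 2s² - 3s - 4.
Evaluating at s = 2: h(2) = -2.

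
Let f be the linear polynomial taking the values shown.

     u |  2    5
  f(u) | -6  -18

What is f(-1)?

6

Write f(u) = au + b. Substituting each data point gives a linear system:
  2a + b = -6
  5a + b = -18
Solving the system yields a = -4, b = 2.
So f(u) = -4u + 2.
Then f(-1) = 6.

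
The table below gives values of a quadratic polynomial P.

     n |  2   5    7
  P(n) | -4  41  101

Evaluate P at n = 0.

-4

Using the Lagrange interpolation formula with nodes 2, 5, 7:
  L_0(n) = (n - 5)(n - 7) / 15
  L_1(n) = (n - 2)(n - 7) / -6
  L_2(n) = (n - 2)(n - 5) / 10
Then P(n) = -4·L_0(n) + 41·L_1(n) + 101·L_2(n).
Expanding and collecting terms gives P(n) = 3n² - 6n - 4.
Evaluating at n = 0: P(0) = -4.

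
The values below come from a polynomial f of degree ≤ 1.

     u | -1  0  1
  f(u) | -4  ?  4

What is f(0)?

The 2 known points determine the degree-1 polynomial uniquely.
Write f(u) = au + b. Substituting each data point gives a linear system:
  -a + b = -4
  a + b = 4
Solving the system yields a = 4, b = 0.
So f(u) = 4u.
Then f(0) = 0.

0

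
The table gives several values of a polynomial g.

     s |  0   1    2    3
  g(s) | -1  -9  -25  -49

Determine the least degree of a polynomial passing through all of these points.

Forward differences of the values at s = 0, 1, 2, 3:
  g  : -1  -9  -25  -49
  Δ  : -8  -16  -24
  Δ^2: -8  -8
  Δ^3: 0
The second differences are constant (-8) and nonzero, while all higher differences vanish, so the minimal degree is 2.

2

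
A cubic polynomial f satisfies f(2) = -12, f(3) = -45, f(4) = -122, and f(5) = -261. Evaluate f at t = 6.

-480

Forward differences of the values at t = 2, 3, 4, 5:
  f  : -12  -45  -122  -261
  Δ  : -33  -77  -139
  Δ^2: -44  -62
  Δ^3: -18
The third differences are constant, confirming degree 3.
Interpolating (Newton forward form) and evaluating at t = 6 gives f(6) = -480.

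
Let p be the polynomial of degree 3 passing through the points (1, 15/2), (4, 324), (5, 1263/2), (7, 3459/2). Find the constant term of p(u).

Write p(u) = au^3 + bu^2 + cu + d. Substituting each data point gives a linear system:
  a + b + c + d = 15/2
  64a + 16b + 4c + d = 324
  125a + 25b + 5c + d = 1263/2
  343a + 49b + 7c + d = 3459/2
Solving the system yields a = 5, b = 1/2, c = -2, d = 4.
So p(u) = 5u^3 + (1/2)u^2 - 2u + 4.
The constant term is 4.

4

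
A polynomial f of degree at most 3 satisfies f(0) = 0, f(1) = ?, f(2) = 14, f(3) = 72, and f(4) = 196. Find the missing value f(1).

The 4 known points determine the degree-3 polynomial uniquely.
Write f(t) = at^3 + bt^2 + ct + d. Substituting each data point gives a linear system:
  d = 0
  8a + 4b + 2c + d = 14
  27a + 9b + 3c + d = 72
  64a + 16b + 4c + d = 196
Solving the system yields a = 4, b = -3, c = -3, d = 0.
So f(t) = 4t³ - 3t² - 3t.
Then f(1) = -2.

-2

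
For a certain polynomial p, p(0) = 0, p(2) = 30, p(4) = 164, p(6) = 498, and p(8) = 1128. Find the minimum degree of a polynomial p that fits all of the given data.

Forward differences of the values at n = 0, 2, 4, 6, 8:
  p  : 0  30  164  498  1128
  Δ  : 30  134  334  630
  Δ^2: 104  200  296
  Δ^3: 96  96
  Δ^4: 0
The third differences are constant (96) and nonzero, while all higher differences vanish, so the minimal degree is 3.

3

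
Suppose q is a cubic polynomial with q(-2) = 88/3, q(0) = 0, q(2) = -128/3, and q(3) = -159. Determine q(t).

q(t) = -6t^3 - (5/3)t^2 + 6t

Write q(t) = at^3 + bt^2 + ct + d. Substituting each data point gives a linear system:
  -8a + 4b - 2c + d = 88/3
  d = 0
  8a + 4b + 2c + d = -128/3
  27a + 9b + 3c + d = -159
Solving the system yields a = -6, b = -5/3, c = 6, d = 0.
So q(t) = -6t^3 - (5/3)t^2 + 6t.
Check: q(0) = 0. ✓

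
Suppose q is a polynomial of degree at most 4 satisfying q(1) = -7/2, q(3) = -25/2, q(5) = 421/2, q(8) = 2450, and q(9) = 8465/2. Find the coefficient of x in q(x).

5/2

Write q(x) = ax^4 + bx^3 + cx^2 + dx + e. Substituting each data point gives a linear system:
  a + b + c + d + e = -7/2
  81a + 27b + 9c + 3d + e = -25/2
  625a + 125b + 25c + 5d + e = 421/2
  4096a + 512b + 64c + 8d + e = 2450
  6561a + 729b + 81c + 9d + e = 8465/2
Solving the system yields a = 1, b = -3, c = -2, d = 5/2, e = -2.
So q(x) = x^4 - 3x^3 - 2x^2 + (5/2)x - 2.
The coefficient of x is 5/2.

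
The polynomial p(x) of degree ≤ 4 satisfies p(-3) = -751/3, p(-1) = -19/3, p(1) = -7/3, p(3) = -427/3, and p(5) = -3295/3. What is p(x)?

Write p(x) = ax^4 + bx^3 + cx^2 + dx + e. Substituting each data point gives a linear system:
  81a - 27b + 9c - 3d + e = -751/3
  a - b + c - d + e = -19/3
  a + b + c + d + e = -7/3
  81a + 27b + 9c + 3d + e = -427/3
  625a + 125b + 25c + 5d + e = -3295/3
Solving the system yields a = -2, b = 2, c = -4, d = 0, e = 5/3.
So p(x) = -2x^4 + 2x^3 - 4x^2 + 5/3.
Check: p(-1) = -19/3. ✓

p(x) = -2x^4 + 2x^3 - 4x^2 + 5/3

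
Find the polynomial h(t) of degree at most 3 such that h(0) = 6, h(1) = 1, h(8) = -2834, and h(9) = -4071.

Write h(t) = at^3 + bt^2 + ct + d. Substituting each data point gives a linear system:
  d = 6
  a + b + c + d = 1
  512a + 64b + 8c + d = -2834
  729a + 81b + 9c + d = -4071
Solving the system yields a = -6, b = 4, c = -3, d = 6.
So h(t) = -6t³ + 4t² - 3t + 6.
Check: h(9) = -4071. ✓

h(t) = -6t^3 + 4t^2 - 3t + 6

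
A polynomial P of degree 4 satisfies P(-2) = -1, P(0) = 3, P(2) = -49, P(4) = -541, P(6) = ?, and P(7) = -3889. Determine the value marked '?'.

The 5 known points determine the degree-4 polynomial uniquely.
Write P(s) = as^4 + bs^3 + cs^2 + ds + e. Substituting each data point gives a linear system:
  16a - 8b + 4c - 2d + e = -1
  e = 3
  16a + 8b + 4c + 2d + e = -49
  256a + 64b + 16c + 4d + e = -541
  2401a + 343b + 49c + 7d + e = -3889
Solving the system yields a = -1, b = -4, c = -3, d = 4, e = 3.
So P(s) = -s^4 - 4s^3 - 3s^2 + 4s + 3.
Then P(6) = -2241.

-2241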